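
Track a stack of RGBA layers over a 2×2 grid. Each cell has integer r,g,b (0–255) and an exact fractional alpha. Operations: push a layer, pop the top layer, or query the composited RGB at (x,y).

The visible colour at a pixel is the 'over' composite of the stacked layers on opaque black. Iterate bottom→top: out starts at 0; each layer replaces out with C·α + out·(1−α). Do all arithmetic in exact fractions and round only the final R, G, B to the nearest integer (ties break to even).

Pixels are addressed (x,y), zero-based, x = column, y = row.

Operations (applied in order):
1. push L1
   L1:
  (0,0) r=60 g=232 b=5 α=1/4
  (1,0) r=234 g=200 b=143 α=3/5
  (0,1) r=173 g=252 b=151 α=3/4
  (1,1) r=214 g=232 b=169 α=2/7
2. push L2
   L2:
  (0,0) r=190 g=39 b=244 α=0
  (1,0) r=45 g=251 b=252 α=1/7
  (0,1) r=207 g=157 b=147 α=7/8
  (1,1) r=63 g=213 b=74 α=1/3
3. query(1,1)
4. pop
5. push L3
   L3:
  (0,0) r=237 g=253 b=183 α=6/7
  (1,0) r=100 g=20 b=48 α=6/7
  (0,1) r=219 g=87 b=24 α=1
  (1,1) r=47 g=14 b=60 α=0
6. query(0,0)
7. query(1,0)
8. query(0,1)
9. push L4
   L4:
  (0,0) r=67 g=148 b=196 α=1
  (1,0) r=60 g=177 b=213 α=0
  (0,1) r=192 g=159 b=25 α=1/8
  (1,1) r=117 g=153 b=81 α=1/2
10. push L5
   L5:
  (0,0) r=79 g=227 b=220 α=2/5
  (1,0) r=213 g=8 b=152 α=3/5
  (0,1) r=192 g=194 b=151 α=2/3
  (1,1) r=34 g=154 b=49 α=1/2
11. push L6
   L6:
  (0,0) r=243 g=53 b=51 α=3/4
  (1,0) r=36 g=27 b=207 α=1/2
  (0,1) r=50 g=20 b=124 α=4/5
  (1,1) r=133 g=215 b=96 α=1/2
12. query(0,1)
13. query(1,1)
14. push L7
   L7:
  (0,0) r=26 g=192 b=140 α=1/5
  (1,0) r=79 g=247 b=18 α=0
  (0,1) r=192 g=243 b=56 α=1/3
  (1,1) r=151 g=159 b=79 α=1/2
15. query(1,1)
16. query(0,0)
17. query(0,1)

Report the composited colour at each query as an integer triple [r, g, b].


query (1,1) [L1,L2] — begin 0,0,0
+L1 (α=2/7) → [428/7, 464/7, 338/7]
+L2 (α=1/3) → [1297/21, 2419/21, 398/7]
= [62, 115, 57]

query (0,0) [L1,L3] — begin 0,0,0
L1 α=1/4: [15, 58, 5/4]
L3 α=6/7: [1437/7, 1576/7, 4397/28]
rounded: [205, 225, 157]

query (1,0) [L1,L3] — begin 0,0,0
L1 α=3/5: [702/5, 120, 429/5]
L3 α=6/7: [3702/35, 240/7, 267/5]
→ [106, 34, 53]

at x=0,y=1 over L1,L3:
L1 α=3/4: [519/4, 189, 453/4]
L3 α=1: [219, 87, 24]
→ [219, 87, 24]

(0,1) stack=L1,L3,L4,L5,L6; from [0,0,0]:
+L1 (α=3/4) → [519/4, 189, 453/4]
+L3 (α=1) → [219, 87, 24]
+L4 (α=1/8) → [1725/8, 96, 193/8]
+L5 (α=2/3) → [1599/8, 484/3, 2609/24]
+L6 (α=4/5) → [3199/40, 724/15, 14513/120]
= [80, 48, 121]

query (1,1) [L1,L3,L4,L5,L6] — begin 0,0,0
+L1 (α=2/7) → [428/7, 464/7, 338/7]
+L3 (α=0) → [428/7, 464/7, 338/7]
+L4 (α=1/2) → [1247/14, 1535/14, 905/14]
+L5 (α=1/2) → [1723/28, 3691/28, 1591/28]
+L6 (α=1/2) → [5447/56, 9711/56, 4279/56]
= [97, 173, 76]

(1,1) stack=L1,L3,L4,L5,L6,L7; from [0,0,0]:
after L1 α=2/7: [428/7, 464/7, 338/7]
after L3 α=0: [428/7, 464/7, 338/7]
after L4 α=1/2: [1247/14, 1535/14, 905/14]
after L5 α=1/2: [1723/28, 3691/28, 1591/28]
after L6 α=1/2: [5447/56, 9711/56, 4279/56]
after L7 α=1/2: [13903/112, 18615/112, 8703/112]
rounded: [124, 166, 78]

query (0,0) [L1,L3,L4,L5,L6,L7] — begin 0,0,0
after L1 α=1/4: [15, 58, 5/4]
after L3 α=6/7: [1437/7, 1576/7, 4397/28]
after L4 α=1: [67, 148, 196]
after L5 α=2/5: [359/5, 898/5, 1028/5]
after L6 α=3/4: [1001/5, 1693/20, 1793/20]
after L7 α=1/5: [4134/25, 2653/25, 2493/25]
→ [165, 106, 100]

query (0,1) [L1,L3,L4,L5,L6,L7] — begin 0,0,0
L1 α=3/4: [519/4, 189, 453/4]
L3 α=1: [219, 87, 24]
L4 α=1/8: [1725/8, 96, 193/8]
L5 α=2/3: [1599/8, 484/3, 2609/24]
L6 α=4/5: [3199/40, 724/15, 14513/120]
L7 α=1/3: [7039/60, 5093/45, 17873/180]
rounded: [117, 113, 99]


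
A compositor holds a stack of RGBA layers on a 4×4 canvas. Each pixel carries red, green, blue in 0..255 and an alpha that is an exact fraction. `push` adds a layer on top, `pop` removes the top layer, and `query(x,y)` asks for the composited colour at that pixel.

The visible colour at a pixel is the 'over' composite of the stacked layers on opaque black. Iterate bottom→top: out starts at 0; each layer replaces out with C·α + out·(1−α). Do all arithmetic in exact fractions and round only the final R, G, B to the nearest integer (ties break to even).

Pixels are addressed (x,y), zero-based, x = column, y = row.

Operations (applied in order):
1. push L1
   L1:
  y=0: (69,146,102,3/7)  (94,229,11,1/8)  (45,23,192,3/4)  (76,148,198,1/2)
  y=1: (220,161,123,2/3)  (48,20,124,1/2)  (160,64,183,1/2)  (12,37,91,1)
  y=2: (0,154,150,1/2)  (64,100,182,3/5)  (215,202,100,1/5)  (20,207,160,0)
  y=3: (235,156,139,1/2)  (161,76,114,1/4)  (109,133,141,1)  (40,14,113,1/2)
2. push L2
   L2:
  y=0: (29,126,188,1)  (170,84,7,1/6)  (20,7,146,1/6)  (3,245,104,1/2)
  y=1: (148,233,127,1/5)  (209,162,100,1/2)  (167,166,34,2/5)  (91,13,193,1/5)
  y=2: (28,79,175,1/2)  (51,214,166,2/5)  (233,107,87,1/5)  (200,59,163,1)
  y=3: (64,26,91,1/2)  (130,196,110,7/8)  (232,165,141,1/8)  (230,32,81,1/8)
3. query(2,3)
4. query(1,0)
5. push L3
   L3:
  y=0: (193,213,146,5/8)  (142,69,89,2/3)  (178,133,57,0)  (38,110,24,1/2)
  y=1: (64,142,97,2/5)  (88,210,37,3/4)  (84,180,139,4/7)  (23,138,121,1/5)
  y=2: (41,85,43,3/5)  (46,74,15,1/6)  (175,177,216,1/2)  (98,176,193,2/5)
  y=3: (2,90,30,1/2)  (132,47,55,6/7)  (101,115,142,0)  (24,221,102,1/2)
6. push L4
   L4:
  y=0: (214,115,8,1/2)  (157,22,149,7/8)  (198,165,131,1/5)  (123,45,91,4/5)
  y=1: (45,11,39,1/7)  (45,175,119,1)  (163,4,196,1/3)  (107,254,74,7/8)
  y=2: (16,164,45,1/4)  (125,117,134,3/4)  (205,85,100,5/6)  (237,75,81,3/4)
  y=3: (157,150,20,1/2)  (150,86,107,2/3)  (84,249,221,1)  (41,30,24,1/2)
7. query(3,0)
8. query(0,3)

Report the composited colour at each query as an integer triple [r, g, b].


(2,3) stack=L1,L2; from [0,0,0]:
L1 α=1: [109, 133, 141]
L2 α=1/8: [995/8, 137, 141]
= [124, 137, 141]

at x=1,y=0 over L1,L2:
after L1 α=1/8: [47/4, 229/8, 11/8]
after L2 α=1/6: [305/8, 1817/48, 37/16]
→ [38, 38, 2]

(3,0) stack=L1,L2,L3,L4; from [0,0,0]:
+L1 (α=1/2) → [38, 74, 99]
+L2 (α=1/2) → [41/2, 319/2, 203/2]
+L3 (α=1/2) → [117/4, 539/4, 251/4]
+L4 (α=4/5) → [417/4, 1259/20, 1707/20]
= [104, 63, 85]

(0,3) stack=L1,L2,L3,L4; from [0,0,0]:
L1 α=1/2: [235/2, 78, 139/2]
L2 α=1/2: [363/4, 52, 321/4]
L3 α=1/2: [371/8, 71, 441/8]
L4 α=1/2: [1627/16, 221/2, 601/16]
= [102, 110, 38]


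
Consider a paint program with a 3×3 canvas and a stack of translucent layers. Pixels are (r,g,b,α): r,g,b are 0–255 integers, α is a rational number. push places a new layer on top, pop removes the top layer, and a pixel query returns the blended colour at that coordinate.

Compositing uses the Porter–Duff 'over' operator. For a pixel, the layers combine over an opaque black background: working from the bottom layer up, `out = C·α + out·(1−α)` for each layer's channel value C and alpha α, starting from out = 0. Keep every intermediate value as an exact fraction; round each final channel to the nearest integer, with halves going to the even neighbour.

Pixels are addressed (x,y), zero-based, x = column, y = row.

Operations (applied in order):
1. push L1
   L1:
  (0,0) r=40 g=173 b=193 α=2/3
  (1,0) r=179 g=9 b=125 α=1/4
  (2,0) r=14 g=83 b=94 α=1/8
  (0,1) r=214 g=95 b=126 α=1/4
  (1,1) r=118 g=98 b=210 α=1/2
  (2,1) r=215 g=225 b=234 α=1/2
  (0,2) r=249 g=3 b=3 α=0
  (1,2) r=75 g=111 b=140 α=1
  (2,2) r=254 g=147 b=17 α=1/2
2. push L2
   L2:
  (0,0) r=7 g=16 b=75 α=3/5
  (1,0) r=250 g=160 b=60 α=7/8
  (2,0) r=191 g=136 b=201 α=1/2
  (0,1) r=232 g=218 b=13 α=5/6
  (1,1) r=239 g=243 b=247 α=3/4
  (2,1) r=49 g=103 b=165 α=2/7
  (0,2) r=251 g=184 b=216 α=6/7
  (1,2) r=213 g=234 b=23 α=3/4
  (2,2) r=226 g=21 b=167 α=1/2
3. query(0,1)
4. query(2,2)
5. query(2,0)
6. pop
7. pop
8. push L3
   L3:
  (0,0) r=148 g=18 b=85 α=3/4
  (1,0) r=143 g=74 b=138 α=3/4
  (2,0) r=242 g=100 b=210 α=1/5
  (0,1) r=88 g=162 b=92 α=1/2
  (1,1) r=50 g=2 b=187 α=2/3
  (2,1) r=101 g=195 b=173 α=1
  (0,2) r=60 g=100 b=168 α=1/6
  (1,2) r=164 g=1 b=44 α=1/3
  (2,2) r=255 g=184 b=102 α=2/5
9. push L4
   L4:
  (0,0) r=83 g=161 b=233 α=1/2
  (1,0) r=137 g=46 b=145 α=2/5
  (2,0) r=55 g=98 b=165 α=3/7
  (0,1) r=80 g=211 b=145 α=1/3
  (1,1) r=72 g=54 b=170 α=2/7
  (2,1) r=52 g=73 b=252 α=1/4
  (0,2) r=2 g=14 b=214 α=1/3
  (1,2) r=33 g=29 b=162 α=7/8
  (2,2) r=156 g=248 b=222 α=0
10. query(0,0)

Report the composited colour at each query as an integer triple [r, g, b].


query (0,1) [L1,L2] — begin 0,0,0
L1 α=1/4: [107/2, 95/4, 63/2]
L2 α=5/6: [809/4, 1485/8, 193/12]
= [202, 186, 16]

(2,2) stack=L1,L2; from [0,0,0]:
L1 α=1/2: [127, 147/2, 17/2]
L2 α=1/2: [353/2, 189/4, 351/4]
rounded: [176, 47, 88]

at x=2,y=0 over L1,L2:
L1 α=1/8: [7/4, 83/8, 47/4]
L2 α=1/2: [771/8, 1171/16, 851/8]
rounded: [96, 73, 106]

(0,0) stack=L3,L4; from [0,0,0]:
after L3 α=3/4: [111, 27/2, 255/4]
after L4 α=1/2: [97, 349/4, 1187/8]
→ [97, 87, 148]


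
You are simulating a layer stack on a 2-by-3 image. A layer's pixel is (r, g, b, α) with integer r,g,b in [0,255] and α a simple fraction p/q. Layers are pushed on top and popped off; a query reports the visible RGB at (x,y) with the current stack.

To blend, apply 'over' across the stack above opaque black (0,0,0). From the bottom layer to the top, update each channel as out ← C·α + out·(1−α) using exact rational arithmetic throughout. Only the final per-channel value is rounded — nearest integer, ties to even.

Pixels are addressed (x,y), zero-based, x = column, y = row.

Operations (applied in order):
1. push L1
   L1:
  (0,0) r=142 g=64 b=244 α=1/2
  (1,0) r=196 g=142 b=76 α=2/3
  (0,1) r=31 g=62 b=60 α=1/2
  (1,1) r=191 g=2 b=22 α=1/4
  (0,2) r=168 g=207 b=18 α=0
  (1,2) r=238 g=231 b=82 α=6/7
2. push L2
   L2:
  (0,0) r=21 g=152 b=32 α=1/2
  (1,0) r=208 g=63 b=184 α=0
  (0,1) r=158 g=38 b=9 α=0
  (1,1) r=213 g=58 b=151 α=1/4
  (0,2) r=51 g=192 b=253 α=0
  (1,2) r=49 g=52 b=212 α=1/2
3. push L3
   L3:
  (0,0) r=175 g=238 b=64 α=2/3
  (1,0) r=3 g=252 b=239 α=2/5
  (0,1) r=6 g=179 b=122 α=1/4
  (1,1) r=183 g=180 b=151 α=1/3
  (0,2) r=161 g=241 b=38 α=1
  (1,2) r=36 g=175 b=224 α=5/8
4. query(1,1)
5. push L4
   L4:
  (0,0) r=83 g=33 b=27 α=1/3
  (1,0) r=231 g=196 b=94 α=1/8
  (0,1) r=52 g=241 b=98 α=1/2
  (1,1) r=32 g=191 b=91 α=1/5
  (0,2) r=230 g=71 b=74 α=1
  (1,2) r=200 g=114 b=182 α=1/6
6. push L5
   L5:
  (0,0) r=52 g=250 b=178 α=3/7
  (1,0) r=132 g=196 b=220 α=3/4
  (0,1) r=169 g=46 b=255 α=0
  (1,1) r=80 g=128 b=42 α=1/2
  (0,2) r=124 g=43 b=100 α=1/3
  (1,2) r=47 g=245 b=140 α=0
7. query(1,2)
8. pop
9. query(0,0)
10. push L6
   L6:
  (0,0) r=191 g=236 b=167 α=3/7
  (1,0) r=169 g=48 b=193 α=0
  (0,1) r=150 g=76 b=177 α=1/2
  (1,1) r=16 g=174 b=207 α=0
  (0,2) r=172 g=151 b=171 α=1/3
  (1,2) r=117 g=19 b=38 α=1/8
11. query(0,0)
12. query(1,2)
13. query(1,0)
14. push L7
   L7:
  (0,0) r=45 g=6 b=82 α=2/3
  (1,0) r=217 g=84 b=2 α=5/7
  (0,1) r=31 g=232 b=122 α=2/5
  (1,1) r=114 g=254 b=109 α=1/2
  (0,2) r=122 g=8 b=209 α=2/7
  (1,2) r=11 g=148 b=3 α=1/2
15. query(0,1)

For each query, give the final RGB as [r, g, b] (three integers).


at x=1,y=1 over L1,L2,L3:
after L1 α=1/4: [191/4, 1/2, 11/2]
after L2 α=1/4: [1425/16, 119/8, 335/8]
after L3 α=1/3: [963/8, 839/12, 313/4]
→ [120, 70, 78]

(1,2) stack=L1,L2,L3,L4,L5; from [0,0,0]:
L1 α=6/7: [204, 198, 492/7]
L2 α=1/2: [253/2, 125, 988/7]
L3 α=5/8: [1119/16, 625/4, 2701/14]
L4 α=1/6: [8795/96, 3581/24, 5351/28]
L5 α=0: [8795/96, 3581/24, 5351/28]
→ [92, 149, 191]

query (0,0) [L1,L2,L3,L4] — begin 0,0,0
L1 α=1/2: [71, 32, 122]
L2 α=1/2: [46, 92, 77]
L3 α=2/3: [132, 568/3, 205/3]
L4 α=1/3: [347/3, 1235/9, 491/9]
rounded: [116, 137, 55]

(0,0) stack=L1,L2,L3,L4,L6; from [0,0,0]:
+L1 (α=1/2) → [71, 32, 122]
+L2 (α=1/2) → [46, 92, 77]
+L3 (α=2/3) → [132, 568/3, 205/3]
+L4 (α=1/3) → [347/3, 1235/9, 491/9]
+L6 (α=3/7) → [3107/21, 1616/9, 6473/63]
= [148, 180, 103]

(1,2) stack=L1,L2,L3,L4,L6; from [0,0,0]:
L1 α=6/7: [204, 198, 492/7]
L2 α=1/2: [253/2, 125, 988/7]
L3 α=5/8: [1119/16, 625/4, 2701/14]
L4 α=1/6: [8795/96, 3581/24, 5351/28]
L6 α=1/8: [72797/768, 25523/192, 5503/32]
= [95, 133, 172]

query (1,0) [L1,L2,L3,L4,L6] — begin 0,0,0
L1 α=2/3: [392/3, 284/3, 152/3]
L2 α=0: [392/3, 284/3, 152/3]
L3 α=2/5: [398/5, 788/5, 126]
L4 α=1/8: [3941/40, 812/5, 122]
L6 α=0: [3941/40, 812/5, 122]
rounded: [99, 162, 122]

query (0,1) [L1,L2,L3,L4,L6,L7] — begin 0,0,0
L1 α=1/2: [31/2, 31, 30]
L2 α=0: [31/2, 31, 30]
L3 α=1/4: [105/8, 68, 53]
L4 α=1/2: [521/16, 309/2, 151/2]
L6 α=1/2: [2921/32, 461/4, 505/4]
L7 α=2/5: [10747/160, 3239/20, 2491/20]
= [67, 162, 125]


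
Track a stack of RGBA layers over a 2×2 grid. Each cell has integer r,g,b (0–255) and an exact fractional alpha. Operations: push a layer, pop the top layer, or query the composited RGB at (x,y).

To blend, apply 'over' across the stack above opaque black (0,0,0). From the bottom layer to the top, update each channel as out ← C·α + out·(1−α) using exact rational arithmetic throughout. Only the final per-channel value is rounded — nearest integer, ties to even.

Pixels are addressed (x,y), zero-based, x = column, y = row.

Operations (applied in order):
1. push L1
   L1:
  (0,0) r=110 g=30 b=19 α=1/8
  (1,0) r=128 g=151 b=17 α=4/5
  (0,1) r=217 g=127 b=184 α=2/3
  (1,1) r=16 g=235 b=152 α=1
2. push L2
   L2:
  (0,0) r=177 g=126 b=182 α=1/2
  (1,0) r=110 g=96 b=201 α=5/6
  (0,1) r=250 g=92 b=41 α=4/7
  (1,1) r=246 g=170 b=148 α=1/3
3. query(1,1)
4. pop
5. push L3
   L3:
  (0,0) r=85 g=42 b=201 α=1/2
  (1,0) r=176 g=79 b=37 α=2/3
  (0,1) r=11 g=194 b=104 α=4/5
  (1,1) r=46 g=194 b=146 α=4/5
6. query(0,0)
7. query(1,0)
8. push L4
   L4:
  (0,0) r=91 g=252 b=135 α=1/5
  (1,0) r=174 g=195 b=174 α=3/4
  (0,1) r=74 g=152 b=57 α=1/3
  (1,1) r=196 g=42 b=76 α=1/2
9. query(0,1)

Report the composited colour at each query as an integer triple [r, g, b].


query (1,1) [L1,L2] — begin 0,0,0
after L1 α=1: [16, 235, 152]
after L2 α=1/3: [278/3, 640/3, 452/3]
rounded: [93, 213, 151]

query (0,0) [L1,L3] — begin 0,0,0
+L1 (α=1/8) → [55/4, 15/4, 19/8]
+L3 (α=1/2) → [395/8, 183/8, 1627/16]
→ [49, 23, 102]

(1,0) stack=L1,L3; from [0,0,0]:
L1 α=4/5: [512/5, 604/5, 68/5]
L3 α=2/3: [2272/15, 1394/15, 146/5]
→ [151, 93, 29]

at x=0,y=1 over L1,L3,L4:
+L1 (α=2/3) → [434/3, 254/3, 368/3]
+L3 (α=4/5) → [566/15, 2582/15, 1616/15]
+L4 (α=1/3) → [2242/45, 7444/45, 4087/45]
rounded: [50, 165, 91]


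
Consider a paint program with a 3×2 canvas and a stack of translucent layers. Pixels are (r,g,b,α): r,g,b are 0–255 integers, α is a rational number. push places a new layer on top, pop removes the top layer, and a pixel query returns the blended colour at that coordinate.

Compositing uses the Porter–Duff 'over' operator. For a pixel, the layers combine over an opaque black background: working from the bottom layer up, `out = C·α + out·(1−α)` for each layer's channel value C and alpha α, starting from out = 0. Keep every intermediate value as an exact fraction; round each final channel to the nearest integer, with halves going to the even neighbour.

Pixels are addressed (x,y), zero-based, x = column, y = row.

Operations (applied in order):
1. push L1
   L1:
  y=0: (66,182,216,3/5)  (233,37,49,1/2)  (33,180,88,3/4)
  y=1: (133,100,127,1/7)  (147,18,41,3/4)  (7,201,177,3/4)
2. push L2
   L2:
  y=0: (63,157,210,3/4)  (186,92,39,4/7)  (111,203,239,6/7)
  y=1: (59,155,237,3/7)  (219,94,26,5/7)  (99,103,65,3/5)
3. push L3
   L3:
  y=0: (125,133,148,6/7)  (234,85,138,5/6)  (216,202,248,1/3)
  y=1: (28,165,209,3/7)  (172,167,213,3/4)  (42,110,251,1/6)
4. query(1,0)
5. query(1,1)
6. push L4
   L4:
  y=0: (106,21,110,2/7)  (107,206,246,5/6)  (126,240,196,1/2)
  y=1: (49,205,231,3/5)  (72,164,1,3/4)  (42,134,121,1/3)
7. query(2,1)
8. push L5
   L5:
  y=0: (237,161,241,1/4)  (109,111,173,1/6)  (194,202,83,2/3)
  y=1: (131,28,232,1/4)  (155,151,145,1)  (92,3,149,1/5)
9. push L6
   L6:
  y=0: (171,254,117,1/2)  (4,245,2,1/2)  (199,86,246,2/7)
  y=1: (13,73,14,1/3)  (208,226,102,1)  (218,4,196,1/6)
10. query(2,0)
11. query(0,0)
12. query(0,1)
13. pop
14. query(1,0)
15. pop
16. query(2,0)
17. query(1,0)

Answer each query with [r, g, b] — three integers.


query (1,0) [L1,L2,L3] — begin 0,0,0
after L1 α=1/2: [233/2, 37/2, 49/2]
after L2 α=4/7: [2187/14, 121/2, 459/14]
after L3 α=5/6: [6189/28, 971/12, 3373/28]
→ [221, 81, 120]

(1,1) stack=L1,L2,L3; from [0,0,0]:
+L1 (α=3/4) → [441/4, 27/2, 123/4]
+L2 (α=5/7) → [2631/14, 71, 383/14]
+L3 (α=3/4) → [9855/56, 143, 9329/56]
rounded: [176, 143, 167]

at x=2,y=1 over L1,L2,L3,L4:
L1 α=3/4: [21/4, 603/4, 531/4]
L2 α=3/5: [123/2, 1221/10, 921/10]
L3 α=1/6: [233/4, 1441/12, 1423/12]
L4 α=1/3: [317/6, 2245/18, 2149/18]
= [53, 125, 119]

(2,0) stack=L1,L2,L3,L4,L5,L6; from [0,0,0]:
after L1 α=3/4: [99/4, 135, 66]
after L2 α=6/7: [2763/28, 1353/7, 1500/7]
after L3 α=1/3: [1929/14, 4120/21, 4736/21]
after L4 α=1/2: [3693/28, 4580/21, 4426/21]
after L5 α=2/3: [14557/84, 13064/63, 7912/63]
after L6 α=2/7: [106217/588, 76156/441, 70556/441]
rounded: [181, 173, 160]

(0,0) stack=L1,L2,L3,L4,L5,L6; from [0,0,0]:
after L1 α=3/5: [198/5, 546/5, 648/5]
after L2 α=3/4: [1143/20, 2901/20, 1899/10]
after L3 α=6/7: [16143/140, 18861/140, 10779/70]
after L4 α=2/7: [22079/196, 20037/196, 13859/98]
after L5 α=1/4: [112689/784, 91667/784, 65195/392]
after L6 α=1/2: [246753/1568, 290803/1568, 111059/784]
rounded: [157, 185, 142]

query (0,1) [L1,L2,L3,L4,L5,L6] — begin 0,0,0
+L1 (α=1/7) → [19, 100/7, 127/7]
+L2 (α=3/7) → [253/7, 3655/49, 5485/49]
+L3 (α=3/7) → [1600/49, 38875/343, 52663/343]
+L4 (α=3/5) → [10403/245, 57739/343, 68605/343]
+L5 (α=1/4) → [15826/245, 182821/1372, 285391/1372]
+L6 (α=1/3) → [34837/735, 77633/686, 294995/2058]
→ [47, 113, 143]

at x=1,y=0 over L1,L2,L3,L4,L5:
L1 α=1/2: [233/2, 37/2, 49/2]
L2 α=4/7: [2187/14, 121/2, 459/14]
L3 α=5/6: [6189/28, 971/12, 3373/28]
L4 α=5/6: [21169/168, 13331/72, 37813/168]
L5 α=1/6: [124157/1008, 74647/432, 218129/1008]
= [123, 173, 216]

query (2,0) [L1,L2,L3,L4] — begin 0,0,0
after L1 α=3/4: [99/4, 135, 66]
after L2 α=6/7: [2763/28, 1353/7, 1500/7]
after L3 α=1/3: [1929/14, 4120/21, 4736/21]
after L4 α=1/2: [3693/28, 4580/21, 4426/21]
→ [132, 218, 211]

query (1,0) [L1,L2,L3,L4] — begin 0,0,0
L1 α=1/2: [233/2, 37/2, 49/2]
L2 α=4/7: [2187/14, 121/2, 459/14]
L3 α=5/6: [6189/28, 971/12, 3373/28]
L4 α=5/6: [21169/168, 13331/72, 37813/168]
rounded: [126, 185, 225]


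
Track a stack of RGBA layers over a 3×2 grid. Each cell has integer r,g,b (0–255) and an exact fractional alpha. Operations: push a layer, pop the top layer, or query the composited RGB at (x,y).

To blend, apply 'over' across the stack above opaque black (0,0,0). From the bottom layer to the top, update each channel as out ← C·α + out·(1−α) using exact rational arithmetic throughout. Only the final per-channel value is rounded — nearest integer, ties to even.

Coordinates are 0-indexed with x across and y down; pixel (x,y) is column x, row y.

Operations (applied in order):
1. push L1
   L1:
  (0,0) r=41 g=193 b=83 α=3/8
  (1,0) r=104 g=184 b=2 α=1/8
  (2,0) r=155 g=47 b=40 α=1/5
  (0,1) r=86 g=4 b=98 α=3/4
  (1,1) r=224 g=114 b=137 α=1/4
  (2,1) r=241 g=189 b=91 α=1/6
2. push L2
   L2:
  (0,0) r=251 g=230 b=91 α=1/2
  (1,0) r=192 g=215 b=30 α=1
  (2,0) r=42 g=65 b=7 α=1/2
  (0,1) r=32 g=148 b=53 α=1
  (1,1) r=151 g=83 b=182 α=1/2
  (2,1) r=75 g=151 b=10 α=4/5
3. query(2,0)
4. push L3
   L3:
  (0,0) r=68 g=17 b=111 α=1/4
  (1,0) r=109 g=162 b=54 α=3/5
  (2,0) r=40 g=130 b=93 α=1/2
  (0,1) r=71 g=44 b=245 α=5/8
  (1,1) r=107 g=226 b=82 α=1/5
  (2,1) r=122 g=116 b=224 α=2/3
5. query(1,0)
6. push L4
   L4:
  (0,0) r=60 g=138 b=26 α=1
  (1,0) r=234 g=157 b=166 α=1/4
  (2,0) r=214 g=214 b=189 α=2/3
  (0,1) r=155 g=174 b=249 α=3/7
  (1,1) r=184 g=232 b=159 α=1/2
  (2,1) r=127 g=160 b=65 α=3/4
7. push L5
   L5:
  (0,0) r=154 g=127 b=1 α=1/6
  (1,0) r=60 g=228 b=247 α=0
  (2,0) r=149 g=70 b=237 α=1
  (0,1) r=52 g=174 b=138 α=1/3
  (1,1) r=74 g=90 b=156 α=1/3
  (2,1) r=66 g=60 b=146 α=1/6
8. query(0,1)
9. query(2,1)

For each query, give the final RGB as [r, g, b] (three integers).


at x=2,y=0 over L1,L2:
+L1 (α=1/5) → [31, 47/5, 8]
+L2 (α=1/2) → [73/2, 186/5, 15/2]
→ [36, 37, 8]

at x=1,y=0 over L1,L2,L3:
after L1 α=1/8: [13, 23, 1/4]
after L2 α=1: [192, 215, 30]
after L3 α=3/5: [711/5, 916/5, 222/5]
= [142, 183, 44]

at x=0,y=1 over L1,L2,L3,L4,L5:
L1 α=3/4: [129/2, 3, 147/2]
L2 α=1: [32, 148, 53]
L3 α=5/8: [451/8, 83, 173]
L4 α=3/7: [1381/14, 122, 1439/7]
L5 α=1/3: [1745/21, 418/3, 3844/21]
rounded: [83, 139, 183]

(2,1) stack=L1,L2,L3,L4,L5; from [0,0,0]:
+L1 (α=1/6) → [241/6, 63/2, 91/6]
+L2 (α=4/5) → [2041/30, 1271/10, 331/30]
+L3 (α=2/3) → [9361/90, 1197/10, 13771/90]
+L4 (α=3/4) → [43651/360, 5997/40, 31321/360]
+L5 (α=1/6) → [48403/432, 2159/16, 41833/432]
→ [112, 135, 97]


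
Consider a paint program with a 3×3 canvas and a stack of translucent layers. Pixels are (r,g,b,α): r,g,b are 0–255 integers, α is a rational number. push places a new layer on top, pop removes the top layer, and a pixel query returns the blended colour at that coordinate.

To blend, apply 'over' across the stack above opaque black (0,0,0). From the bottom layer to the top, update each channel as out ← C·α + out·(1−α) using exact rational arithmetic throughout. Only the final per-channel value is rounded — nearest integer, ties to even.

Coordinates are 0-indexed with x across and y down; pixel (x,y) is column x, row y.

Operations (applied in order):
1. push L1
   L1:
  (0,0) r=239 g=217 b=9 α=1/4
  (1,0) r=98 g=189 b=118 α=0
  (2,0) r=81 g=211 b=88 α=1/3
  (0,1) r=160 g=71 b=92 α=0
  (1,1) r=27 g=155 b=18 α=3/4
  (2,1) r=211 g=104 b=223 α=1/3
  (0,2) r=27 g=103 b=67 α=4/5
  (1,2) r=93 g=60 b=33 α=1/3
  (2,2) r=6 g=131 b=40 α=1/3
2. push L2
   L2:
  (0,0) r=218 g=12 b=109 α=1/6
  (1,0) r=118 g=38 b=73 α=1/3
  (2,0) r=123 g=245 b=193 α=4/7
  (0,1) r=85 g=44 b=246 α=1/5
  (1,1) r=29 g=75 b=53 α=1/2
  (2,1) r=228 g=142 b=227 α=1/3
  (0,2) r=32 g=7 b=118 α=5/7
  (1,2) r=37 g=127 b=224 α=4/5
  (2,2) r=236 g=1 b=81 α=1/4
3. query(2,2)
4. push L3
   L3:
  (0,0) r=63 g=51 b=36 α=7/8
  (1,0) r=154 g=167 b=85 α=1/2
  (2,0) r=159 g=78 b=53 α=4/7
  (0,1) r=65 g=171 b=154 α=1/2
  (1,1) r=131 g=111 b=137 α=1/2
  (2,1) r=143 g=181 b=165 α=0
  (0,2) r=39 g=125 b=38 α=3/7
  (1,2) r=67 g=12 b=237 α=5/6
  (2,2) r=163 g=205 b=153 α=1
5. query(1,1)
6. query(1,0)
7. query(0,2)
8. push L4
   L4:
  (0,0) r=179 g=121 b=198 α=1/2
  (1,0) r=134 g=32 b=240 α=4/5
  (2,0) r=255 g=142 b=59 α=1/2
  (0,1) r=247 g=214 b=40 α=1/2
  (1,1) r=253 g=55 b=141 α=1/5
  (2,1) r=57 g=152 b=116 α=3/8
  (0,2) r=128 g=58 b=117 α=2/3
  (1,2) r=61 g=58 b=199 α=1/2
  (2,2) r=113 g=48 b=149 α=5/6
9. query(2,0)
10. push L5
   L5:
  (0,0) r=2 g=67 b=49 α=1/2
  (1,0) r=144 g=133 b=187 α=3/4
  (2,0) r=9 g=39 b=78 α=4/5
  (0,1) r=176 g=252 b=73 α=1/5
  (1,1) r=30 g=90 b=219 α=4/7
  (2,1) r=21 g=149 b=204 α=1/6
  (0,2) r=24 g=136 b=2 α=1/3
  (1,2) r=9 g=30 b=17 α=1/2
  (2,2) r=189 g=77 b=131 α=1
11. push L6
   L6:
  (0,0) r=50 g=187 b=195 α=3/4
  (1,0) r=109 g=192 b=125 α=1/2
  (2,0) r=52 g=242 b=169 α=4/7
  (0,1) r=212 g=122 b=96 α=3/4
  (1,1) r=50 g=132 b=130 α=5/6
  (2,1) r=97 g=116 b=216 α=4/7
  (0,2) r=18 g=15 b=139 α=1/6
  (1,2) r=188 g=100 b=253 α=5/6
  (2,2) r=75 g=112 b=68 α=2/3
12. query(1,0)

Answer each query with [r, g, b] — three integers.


at x=2,y=2 over L1,L2:
after L1 α=1/3: [2, 131/3, 40/3]
after L2 α=1/4: [121/2, 33, 121/4]
= [60, 33, 30]

query (1,1) [L1,L2,L3] — begin 0,0,0
after L1 α=3/4: [81/4, 465/4, 27/2]
after L2 α=1/2: [197/8, 765/8, 133/4]
after L3 α=1/2: [1245/16, 1653/16, 681/8]
→ [78, 103, 85]

(1,0) stack=L1,L2,L3; from [0,0,0]:
after L1 α=0: [0, 0, 0]
after L2 α=1/3: [118/3, 38/3, 73/3]
after L3 α=1/2: [290/3, 539/6, 164/3]
rounded: [97, 90, 55]

query (0,2) [L1,L2,L3] — begin 0,0,0
L1 α=4/5: [108/5, 412/5, 268/5]
L2 α=5/7: [1016/35, 999/35, 498/5]
L3 α=3/7: [8159/245, 17121/245, 366/5]
rounded: [33, 70, 73]

query (2,0) [L1,L2,L3,L4] — begin 0,0,0
L1 α=1/3: [27, 211/3, 88/3]
L2 α=4/7: [573/7, 1191/7, 860/7]
L3 α=4/7: [6171/49, 5757/49, 4064/49]
L4 α=1/2: [9333/49, 12715/98, 6955/98]
→ [190, 130, 71]

query (1,0) [L1,L2,L3,L4,L5,L6] — begin 0,0,0
L1 α=0: [0, 0, 0]
L2 α=1/3: [118/3, 38/3, 73/3]
L3 α=1/2: [290/3, 539/6, 164/3]
L4 α=4/5: [1898/15, 1307/30, 3044/15]
L5 α=3/4: [4189/30, 13277/120, 11459/60]
L6 α=1/2: [7459/60, 36317/240, 18959/120]
→ [124, 151, 158]


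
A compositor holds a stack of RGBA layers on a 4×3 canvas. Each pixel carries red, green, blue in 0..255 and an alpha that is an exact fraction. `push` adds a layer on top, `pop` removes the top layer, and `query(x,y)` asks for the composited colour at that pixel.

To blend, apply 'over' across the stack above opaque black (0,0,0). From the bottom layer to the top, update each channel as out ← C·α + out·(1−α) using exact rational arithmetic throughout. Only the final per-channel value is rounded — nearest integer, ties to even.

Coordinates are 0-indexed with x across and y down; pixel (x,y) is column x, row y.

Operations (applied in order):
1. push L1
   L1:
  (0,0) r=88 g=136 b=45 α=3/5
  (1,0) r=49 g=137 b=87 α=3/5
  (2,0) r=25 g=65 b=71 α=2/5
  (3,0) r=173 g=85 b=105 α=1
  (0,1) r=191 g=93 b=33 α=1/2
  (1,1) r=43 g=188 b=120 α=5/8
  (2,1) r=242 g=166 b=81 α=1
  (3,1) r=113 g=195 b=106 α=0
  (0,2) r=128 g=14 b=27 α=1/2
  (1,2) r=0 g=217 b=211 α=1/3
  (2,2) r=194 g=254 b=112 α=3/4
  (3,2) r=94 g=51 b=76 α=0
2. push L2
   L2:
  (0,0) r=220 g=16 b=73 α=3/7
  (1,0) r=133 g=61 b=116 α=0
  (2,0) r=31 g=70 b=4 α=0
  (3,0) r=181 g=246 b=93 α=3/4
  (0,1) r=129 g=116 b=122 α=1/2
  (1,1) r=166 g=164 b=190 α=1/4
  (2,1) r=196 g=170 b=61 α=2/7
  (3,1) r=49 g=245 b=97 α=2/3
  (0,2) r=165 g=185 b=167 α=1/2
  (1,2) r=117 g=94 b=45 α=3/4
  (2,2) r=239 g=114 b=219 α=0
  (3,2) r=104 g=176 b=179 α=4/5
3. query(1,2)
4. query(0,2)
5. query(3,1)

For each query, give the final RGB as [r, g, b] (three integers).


(1,2) stack=L1,L2; from [0,0,0]:
+L1 (α=1/3) → [0, 217/3, 211/3]
+L2 (α=3/4) → [351/4, 1063/12, 154/3]
= [88, 89, 51]

(0,2) stack=L1,L2; from [0,0,0]:
after L1 α=1/2: [64, 7, 27/2]
after L2 α=1/2: [229/2, 96, 361/4]
→ [114, 96, 90]

at x=3,y=1 over L1,L2:
after L1 α=0: [0, 0, 0]
after L2 α=2/3: [98/3, 490/3, 194/3]
→ [33, 163, 65]


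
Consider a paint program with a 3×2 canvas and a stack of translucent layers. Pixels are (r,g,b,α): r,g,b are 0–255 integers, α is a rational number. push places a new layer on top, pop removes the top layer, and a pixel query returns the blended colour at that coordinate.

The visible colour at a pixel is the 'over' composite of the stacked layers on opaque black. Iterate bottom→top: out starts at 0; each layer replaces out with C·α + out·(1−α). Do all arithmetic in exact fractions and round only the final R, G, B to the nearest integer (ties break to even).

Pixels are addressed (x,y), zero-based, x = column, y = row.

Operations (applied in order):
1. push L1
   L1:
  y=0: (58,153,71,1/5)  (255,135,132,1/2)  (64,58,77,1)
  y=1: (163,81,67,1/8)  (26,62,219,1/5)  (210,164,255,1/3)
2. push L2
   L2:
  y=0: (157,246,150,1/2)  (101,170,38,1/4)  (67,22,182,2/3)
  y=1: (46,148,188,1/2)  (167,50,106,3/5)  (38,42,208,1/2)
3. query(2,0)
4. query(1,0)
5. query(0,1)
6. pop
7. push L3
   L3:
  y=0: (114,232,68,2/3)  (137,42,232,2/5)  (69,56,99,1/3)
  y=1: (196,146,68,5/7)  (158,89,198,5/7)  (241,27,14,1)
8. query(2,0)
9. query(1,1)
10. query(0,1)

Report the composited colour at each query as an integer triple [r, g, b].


query (2,0) [L1,L2] — begin 0,0,0
+L1 (α=1) → [64, 58, 77]
+L2 (α=2/3) → [66, 34, 147]
rounded: [66, 34, 147]

at x=1,y=0 over L1,L2:
+L1 (α=1/2) → [255/2, 135/2, 66]
+L2 (α=1/4) → [967/8, 745/8, 59]
→ [121, 93, 59]

query (0,1) [L1,L2] — begin 0,0,0
+L1 (α=1/8) → [163/8, 81/8, 67/8]
+L2 (α=1/2) → [531/16, 1265/16, 1571/16]
→ [33, 79, 98]

at x=2,y=0 over L1,L3:
+L1 (α=1) → [64, 58, 77]
+L3 (α=1/3) → [197/3, 172/3, 253/3]
rounded: [66, 57, 84]

query (1,1) [L1,L3] — begin 0,0,0
after L1 α=1/5: [26/5, 62/5, 219/5]
after L3 α=5/7: [4002/35, 2349/35, 5388/35]
= [114, 67, 154]

at x=0,y=1 over L1,L3:
L1 α=1/8: [163/8, 81/8, 67/8]
L3 α=5/7: [4083/28, 3001/28, 1427/28]
= [146, 107, 51]


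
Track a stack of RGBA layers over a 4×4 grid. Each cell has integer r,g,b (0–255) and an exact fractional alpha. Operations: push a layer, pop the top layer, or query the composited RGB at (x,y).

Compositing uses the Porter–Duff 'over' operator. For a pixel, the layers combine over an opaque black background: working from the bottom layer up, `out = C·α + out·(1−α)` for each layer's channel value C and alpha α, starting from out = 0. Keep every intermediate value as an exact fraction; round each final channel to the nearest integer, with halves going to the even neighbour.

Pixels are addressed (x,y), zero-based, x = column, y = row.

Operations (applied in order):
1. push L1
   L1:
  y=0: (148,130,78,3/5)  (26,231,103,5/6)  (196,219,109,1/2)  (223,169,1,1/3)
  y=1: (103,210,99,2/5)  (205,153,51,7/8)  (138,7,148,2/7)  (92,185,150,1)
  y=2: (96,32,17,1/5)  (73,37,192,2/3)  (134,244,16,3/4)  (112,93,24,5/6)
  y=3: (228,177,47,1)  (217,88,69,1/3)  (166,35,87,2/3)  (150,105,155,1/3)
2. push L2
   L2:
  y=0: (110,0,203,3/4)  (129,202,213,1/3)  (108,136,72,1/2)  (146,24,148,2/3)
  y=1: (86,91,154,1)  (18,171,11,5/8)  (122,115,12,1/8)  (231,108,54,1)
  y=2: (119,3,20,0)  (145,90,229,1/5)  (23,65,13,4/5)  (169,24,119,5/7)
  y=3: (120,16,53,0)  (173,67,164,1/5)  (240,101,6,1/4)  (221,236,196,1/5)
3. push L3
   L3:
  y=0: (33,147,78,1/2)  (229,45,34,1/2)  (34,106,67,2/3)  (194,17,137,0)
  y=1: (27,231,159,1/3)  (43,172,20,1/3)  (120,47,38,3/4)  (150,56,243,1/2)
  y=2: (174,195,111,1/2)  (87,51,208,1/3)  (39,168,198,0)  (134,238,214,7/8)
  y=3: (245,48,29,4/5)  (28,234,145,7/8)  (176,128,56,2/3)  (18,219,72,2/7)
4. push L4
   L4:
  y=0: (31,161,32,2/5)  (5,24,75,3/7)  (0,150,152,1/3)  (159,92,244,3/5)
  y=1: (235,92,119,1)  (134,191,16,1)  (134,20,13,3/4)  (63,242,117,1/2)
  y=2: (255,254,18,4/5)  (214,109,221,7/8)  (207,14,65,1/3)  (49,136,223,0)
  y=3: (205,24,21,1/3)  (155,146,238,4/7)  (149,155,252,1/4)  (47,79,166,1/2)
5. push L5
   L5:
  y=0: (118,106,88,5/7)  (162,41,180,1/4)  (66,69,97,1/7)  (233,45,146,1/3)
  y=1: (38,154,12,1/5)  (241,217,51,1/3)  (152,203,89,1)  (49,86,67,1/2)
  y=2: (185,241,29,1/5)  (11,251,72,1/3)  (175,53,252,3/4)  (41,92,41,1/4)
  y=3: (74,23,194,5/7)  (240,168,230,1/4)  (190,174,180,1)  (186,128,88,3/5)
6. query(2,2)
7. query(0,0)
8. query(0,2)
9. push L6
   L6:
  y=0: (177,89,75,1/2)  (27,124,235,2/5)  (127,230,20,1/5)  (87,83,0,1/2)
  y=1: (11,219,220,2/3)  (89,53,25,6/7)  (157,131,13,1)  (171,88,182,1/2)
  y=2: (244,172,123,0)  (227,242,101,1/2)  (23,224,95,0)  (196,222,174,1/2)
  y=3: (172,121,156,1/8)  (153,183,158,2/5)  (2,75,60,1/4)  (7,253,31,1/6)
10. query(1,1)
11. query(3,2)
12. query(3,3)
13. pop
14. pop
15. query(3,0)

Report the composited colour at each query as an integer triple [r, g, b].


at x=2,y=2 over L1,L2,L3,L4,L5:
after L1 α=3/4: [201/2, 183, 12]
after L2 α=4/5: [77/2, 443/5, 64/5]
after L3 α=0: [77/2, 443/5, 64/5]
after L4 α=1/3: [284/3, 956/15, 151/5]
after L5 α=3/4: [1859/12, 3341/60, 3931/20]
rounded: [155, 56, 197]

at x=0,y=0 over L1,L2,L3,L4,L5:
L1 α=3/5: [444/5, 78, 234/5]
L2 α=3/4: [1047/10, 39/2, 3279/20]
L3 α=1/2: [1377/20, 333/4, 4839/40]
L4 α=2/5: [5371/100, 2287/20, 17077/200]
L5 α=5/7: [34871/350, 7587/70, 61077/700]
rounded: [100, 108, 87]

at x=0,y=2 over L1,L2,L3,L4,L5:
+L1 (α=1/5) → [96/5, 32/5, 17/5]
+L2 (α=0) → [96/5, 32/5, 17/5]
+L3 (α=1/2) → [483/5, 1007/10, 286/5]
+L4 (α=4/5) → [5583/25, 11167/50, 646/25]
+L5 (α=1/5) → [26957/125, 28359/125, 3309/125]
= [216, 227, 26]

at x=1,y=1 over L1,L2,L3,L4,L5,L6:
L1 α=7/8: [1435/8, 1071/8, 357/8]
L2 α=5/8: [5025/64, 10053/64, 1511/64]
L3 α=1/3: [6401/96, 15557/96, 717/32]
L4 α=1: [134, 191, 16]
L5 α=1/3: [509/3, 599/3, 83/3]
L6 α=6/7: [2111/21, 1553/21, 533/21]
→ [101, 74, 25]

at x=3,y=2 over L1,L2,L3,L4,L5,L6:
after L1 α=5/6: [280/3, 155/2, 20]
after L2 α=5/7: [3095/21, 275/7, 635/7]
after L3 α=7/8: [22793/168, 11937/56, 11121/56]
after L4 α=0: [22793/168, 11937/56, 11121/56]
after L5 α=1/4: [25089/224, 40963/224, 35659/224]
after L6 α=1/2: [68993/448, 90691/448, 74635/448]
= [154, 202, 167]

(3,3) stack=L1,L2,L3,L4,L5,L6; from [0,0,0]:
+L1 (α=1/3) → [50, 35, 155/3]
+L2 (α=1/5) → [421/5, 376/5, 1208/15]
+L3 (α=2/7) → [457/7, 814/7, 1640/21]
+L4 (α=1/2) → [393/7, 1367/14, 2563/21]
+L5 (α=3/5) → [4692/35, 811/7, 2134/21]
+L6 (α=1/6) → [4741/42, 971/7, 11321/126]
→ [113, 139, 90]

query (3,0) [L1,L2,L3,L4] — begin 0,0,0
L1 α=1/3: [223/3, 169/3, 1/3]
L2 α=2/3: [1099/9, 313/9, 889/9]
L3 α=0: [1099/9, 313/9, 889/9]
L4 α=3/5: [6491/45, 622/9, 8366/45]
→ [144, 69, 186]


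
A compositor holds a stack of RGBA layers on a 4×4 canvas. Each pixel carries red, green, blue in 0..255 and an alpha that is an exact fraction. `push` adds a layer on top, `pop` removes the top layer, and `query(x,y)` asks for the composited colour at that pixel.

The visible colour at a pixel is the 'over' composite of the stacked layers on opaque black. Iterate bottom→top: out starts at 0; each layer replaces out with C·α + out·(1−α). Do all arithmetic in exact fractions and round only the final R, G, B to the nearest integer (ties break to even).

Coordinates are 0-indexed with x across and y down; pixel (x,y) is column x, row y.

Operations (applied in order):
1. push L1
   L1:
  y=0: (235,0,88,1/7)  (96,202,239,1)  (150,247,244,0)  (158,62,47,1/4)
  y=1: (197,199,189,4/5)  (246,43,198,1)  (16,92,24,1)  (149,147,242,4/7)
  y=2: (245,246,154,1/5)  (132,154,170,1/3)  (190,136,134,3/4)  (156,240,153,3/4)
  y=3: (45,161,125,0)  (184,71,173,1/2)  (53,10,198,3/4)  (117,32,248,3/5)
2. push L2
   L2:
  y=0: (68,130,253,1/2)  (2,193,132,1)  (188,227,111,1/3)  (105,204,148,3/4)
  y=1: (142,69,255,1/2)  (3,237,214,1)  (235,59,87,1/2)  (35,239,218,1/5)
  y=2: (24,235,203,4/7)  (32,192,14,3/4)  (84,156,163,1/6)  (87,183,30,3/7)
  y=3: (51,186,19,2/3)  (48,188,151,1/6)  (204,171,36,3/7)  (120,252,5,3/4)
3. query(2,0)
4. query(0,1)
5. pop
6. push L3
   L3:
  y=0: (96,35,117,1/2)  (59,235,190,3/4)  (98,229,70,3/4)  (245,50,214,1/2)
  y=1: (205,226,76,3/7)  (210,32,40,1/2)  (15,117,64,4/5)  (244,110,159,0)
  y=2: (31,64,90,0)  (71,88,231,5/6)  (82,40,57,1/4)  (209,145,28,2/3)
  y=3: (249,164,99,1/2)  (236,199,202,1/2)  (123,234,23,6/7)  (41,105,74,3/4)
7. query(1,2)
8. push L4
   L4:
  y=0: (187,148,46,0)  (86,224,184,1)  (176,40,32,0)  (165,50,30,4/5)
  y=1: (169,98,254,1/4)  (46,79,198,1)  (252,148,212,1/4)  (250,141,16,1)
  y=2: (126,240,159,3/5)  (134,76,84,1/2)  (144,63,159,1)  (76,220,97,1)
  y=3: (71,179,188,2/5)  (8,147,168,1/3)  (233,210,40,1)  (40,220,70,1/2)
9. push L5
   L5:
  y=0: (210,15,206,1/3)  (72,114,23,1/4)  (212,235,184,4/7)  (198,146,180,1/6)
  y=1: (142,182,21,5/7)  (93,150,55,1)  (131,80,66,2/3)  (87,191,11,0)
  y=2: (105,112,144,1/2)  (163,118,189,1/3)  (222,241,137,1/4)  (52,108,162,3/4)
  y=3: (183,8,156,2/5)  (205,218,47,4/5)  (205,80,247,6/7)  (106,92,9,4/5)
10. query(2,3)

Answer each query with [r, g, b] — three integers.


at x=2,y=0 over L1,L2:
after L1 α=0: [0, 0, 0]
after L2 α=1/3: [188/3, 227/3, 37]
= [63, 76, 37]

(0,1) stack=L1,L2; from [0,0,0]:
+L1 (α=4/5) → [788/5, 796/5, 756/5]
+L2 (α=1/2) → [749/5, 1141/10, 2031/10]
→ [150, 114, 203]

query (1,2) [L1,L3] — begin 0,0,0
+L1 (α=1/3) → [44, 154/3, 170/3]
+L3 (α=5/6) → [133/2, 737/9, 3635/18]
= [66, 82, 202]

(2,3) stack=L1,L3,L4,L5; from [0,0,0]:
L1 α=3/4: [159/4, 15/2, 297/2]
L3 α=6/7: [3111/28, 2823/14, 573/14]
L4 α=1: [233, 210, 40]
L5 α=6/7: [209, 690/7, 1522/7]
rounded: [209, 99, 217]


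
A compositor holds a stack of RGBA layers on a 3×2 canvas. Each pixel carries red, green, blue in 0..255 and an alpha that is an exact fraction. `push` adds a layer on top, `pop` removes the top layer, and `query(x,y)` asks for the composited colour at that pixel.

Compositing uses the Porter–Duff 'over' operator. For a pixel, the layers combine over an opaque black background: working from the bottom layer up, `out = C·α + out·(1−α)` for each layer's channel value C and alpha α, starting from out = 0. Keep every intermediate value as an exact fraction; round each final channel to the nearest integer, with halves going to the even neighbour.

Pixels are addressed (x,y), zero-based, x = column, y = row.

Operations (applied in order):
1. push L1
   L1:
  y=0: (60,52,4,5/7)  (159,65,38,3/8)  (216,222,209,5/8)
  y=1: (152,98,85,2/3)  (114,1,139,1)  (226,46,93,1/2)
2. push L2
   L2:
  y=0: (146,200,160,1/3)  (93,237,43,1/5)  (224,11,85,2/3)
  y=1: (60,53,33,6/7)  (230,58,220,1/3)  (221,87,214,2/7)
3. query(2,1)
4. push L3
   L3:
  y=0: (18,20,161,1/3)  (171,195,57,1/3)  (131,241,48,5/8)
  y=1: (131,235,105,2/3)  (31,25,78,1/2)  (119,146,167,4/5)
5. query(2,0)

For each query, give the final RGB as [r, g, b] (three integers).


query (2,1) [L1,L2] — begin 0,0,0
+L1 (α=1/2) → [113, 23, 93/2]
+L2 (α=2/7) → [1007/7, 289/7, 1321/14]
rounded: [144, 41, 94]

(2,0) stack=L1,L2,L3; from [0,0,0]:
+L1 (α=5/8) → [135, 555/4, 1045/8]
+L2 (α=2/3) → [583/3, 643/12, 2405/24]
+L3 (α=5/8) → [619/4, 5463/32, 4325/64]
= [155, 171, 68]


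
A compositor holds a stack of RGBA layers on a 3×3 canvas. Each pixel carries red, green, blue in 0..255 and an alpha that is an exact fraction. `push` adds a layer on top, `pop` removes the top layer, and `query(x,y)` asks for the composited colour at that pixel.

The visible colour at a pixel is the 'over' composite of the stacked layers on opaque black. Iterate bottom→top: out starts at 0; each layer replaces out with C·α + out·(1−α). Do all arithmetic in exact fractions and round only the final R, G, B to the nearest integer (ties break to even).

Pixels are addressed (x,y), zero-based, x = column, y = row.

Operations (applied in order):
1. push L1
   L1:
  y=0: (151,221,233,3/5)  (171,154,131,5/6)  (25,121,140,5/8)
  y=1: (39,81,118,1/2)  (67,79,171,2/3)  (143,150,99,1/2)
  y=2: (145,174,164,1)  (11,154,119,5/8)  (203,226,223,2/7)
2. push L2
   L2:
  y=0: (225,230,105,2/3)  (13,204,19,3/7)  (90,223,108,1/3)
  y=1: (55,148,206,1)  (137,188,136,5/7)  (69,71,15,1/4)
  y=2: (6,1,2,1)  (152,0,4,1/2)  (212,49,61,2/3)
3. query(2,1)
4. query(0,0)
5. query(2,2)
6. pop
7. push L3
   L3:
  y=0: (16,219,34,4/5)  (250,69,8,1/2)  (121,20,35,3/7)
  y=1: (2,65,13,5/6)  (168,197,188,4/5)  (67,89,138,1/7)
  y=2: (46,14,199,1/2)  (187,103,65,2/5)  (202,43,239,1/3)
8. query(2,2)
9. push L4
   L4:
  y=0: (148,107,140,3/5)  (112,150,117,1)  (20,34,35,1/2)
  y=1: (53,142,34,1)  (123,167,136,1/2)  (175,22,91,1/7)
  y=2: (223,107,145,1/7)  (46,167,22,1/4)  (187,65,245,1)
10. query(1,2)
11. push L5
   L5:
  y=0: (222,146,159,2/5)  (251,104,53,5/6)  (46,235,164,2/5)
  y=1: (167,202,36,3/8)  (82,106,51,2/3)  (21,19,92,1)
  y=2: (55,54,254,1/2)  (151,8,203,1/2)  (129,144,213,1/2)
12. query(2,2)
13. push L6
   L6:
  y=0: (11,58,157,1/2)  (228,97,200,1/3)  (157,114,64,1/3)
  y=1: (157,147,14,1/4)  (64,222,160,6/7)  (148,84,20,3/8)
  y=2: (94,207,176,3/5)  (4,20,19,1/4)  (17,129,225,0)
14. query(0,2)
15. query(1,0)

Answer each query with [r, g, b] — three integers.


query (2,1) [L1,L2] — begin 0,0,0
L1 α=1/2: [143/2, 75, 99/2]
L2 α=1/4: [567/8, 74, 327/8]
rounded: [71, 74, 41]

at x=0,y=0 over L1,L2:
+L1 (α=3/5) → [453/5, 663/5, 699/5]
+L2 (α=2/3) → [901/5, 2963/15, 583/5]
rounded: [180, 198, 117]

at x=2,y=2 over L1,L2:
+L1 (α=2/7) → [58, 452/7, 446/7]
+L2 (α=2/3) → [482/3, 1138/21, 1300/21]
rounded: [161, 54, 62]

query (2,2) [L1,L3] — begin 0,0,0
L1 α=2/7: [58, 452/7, 446/7]
L3 α=1/3: [106, 1205/21, 855/7]
rounded: [106, 57, 122]

at x=1,y=2 over L1,L3,L4:
after L1 α=5/8: [55/8, 385/4, 595/8]
after L3 α=2/5: [3157/40, 1979/20, 565/8]
after L4 α=1/4: [11311/160, 9277/80, 1871/32]
rounded: [71, 116, 58]

at x=2,y=2 over L1,L3,L4,L5:
L1 α=2/7: [58, 452/7, 446/7]
L3 α=1/3: [106, 1205/21, 855/7]
L4 α=1: [187, 65, 245]
L5 α=1/2: [158, 209/2, 229]
rounded: [158, 104, 229]

query (0,2) [L1,L3,L4,L5,L6] — begin 0,0,0
L1 α=1: [145, 174, 164]
L3 α=1/2: [191/2, 94, 363/2]
L4 α=1/7: [796/7, 671/7, 1234/7]
L5 α=1/2: [1181/14, 1049/14, 1506/7]
L6 α=3/5: [631/7, 5396/35, 6708/35]
→ [90, 154, 192]

query (1,0) [L1,L3,L4,L5,L6] — begin 0,0,0
+L1 (α=5/6) → [285/2, 385/3, 655/6]
+L3 (α=1/2) → [785/4, 296/3, 703/12]
+L4 (α=1) → [112, 150, 117]
+L5 (α=5/6) → [1367/6, 335/3, 191/3]
+L6 (α=1/3) → [2051/9, 961/9, 982/9]
rounded: [228, 107, 109]
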